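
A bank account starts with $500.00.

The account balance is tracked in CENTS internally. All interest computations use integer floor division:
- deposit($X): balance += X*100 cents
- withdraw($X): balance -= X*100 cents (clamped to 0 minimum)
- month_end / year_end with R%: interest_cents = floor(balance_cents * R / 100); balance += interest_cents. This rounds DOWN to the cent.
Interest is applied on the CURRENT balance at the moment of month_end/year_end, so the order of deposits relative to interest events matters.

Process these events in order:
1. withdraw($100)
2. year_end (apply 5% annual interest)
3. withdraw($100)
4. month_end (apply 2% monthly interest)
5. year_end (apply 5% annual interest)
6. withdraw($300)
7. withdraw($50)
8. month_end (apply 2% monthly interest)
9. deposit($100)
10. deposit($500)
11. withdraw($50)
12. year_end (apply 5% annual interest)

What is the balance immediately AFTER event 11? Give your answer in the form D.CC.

Answer: 550.00

Derivation:
After 1 (withdraw($100)): balance=$400.00 total_interest=$0.00
After 2 (year_end (apply 5% annual interest)): balance=$420.00 total_interest=$20.00
After 3 (withdraw($100)): balance=$320.00 total_interest=$20.00
After 4 (month_end (apply 2% monthly interest)): balance=$326.40 total_interest=$26.40
After 5 (year_end (apply 5% annual interest)): balance=$342.72 total_interest=$42.72
After 6 (withdraw($300)): balance=$42.72 total_interest=$42.72
After 7 (withdraw($50)): balance=$0.00 total_interest=$42.72
After 8 (month_end (apply 2% monthly interest)): balance=$0.00 total_interest=$42.72
After 9 (deposit($100)): balance=$100.00 total_interest=$42.72
After 10 (deposit($500)): balance=$600.00 total_interest=$42.72
After 11 (withdraw($50)): balance=$550.00 total_interest=$42.72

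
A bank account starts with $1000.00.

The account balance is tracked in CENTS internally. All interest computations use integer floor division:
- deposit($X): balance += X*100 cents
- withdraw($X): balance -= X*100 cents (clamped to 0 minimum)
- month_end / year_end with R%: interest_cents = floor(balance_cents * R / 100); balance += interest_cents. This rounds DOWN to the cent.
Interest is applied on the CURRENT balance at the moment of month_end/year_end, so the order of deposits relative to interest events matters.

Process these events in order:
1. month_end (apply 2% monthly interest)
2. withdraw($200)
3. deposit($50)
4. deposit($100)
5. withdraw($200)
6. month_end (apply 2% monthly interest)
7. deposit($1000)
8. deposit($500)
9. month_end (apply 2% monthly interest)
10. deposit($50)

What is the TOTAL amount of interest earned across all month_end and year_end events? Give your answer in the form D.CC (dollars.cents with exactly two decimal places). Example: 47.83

After 1 (month_end (apply 2% monthly interest)): balance=$1020.00 total_interest=$20.00
After 2 (withdraw($200)): balance=$820.00 total_interest=$20.00
After 3 (deposit($50)): balance=$870.00 total_interest=$20.00
After 4 (deposit($100)): balance=$970.00 total_interest=$20.00
After 5 (withdraw($200)): balance=$770.00 total_interest=$20.00
After 6 (month_end (apply 2% monthly interest)): balance=$785.40 total_interest=$35.40
After 7 (deposit($1000)): balance=$1785.40 total_interest=$35.40
After 8 (deposit($500)): balance=$2285.40 total_interest=$35.40
After 9 (month_end (apply 2% monthly interest)): balance=$2331.10 total_interest=$81.10
After 10 (deposit($50)): balance=$2381.10 total_interest=$81.10

Answer: 81.10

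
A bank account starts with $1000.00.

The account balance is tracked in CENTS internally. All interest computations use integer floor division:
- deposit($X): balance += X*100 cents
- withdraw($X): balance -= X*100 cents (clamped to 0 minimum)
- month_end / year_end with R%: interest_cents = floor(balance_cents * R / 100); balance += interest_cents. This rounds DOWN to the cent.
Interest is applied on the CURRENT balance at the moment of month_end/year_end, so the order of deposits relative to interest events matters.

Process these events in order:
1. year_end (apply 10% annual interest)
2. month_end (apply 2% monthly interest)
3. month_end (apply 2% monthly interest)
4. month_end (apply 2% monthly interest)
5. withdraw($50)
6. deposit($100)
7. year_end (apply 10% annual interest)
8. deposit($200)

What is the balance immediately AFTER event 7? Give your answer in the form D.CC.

After 1 (year_end (apply 10% annual interest)): balance=$1100.00 total_interest=$100.00
After 2 (month_end (apply 2% monthly interest)): balance=$1122.00 total_interest=$122.00
After 3 (month_end (apply 2% monthly interest)): balance=$1144.44 total_interest=$144.44
After 4 (month_end (apply 2% monthly interest)): balance=$1167.32 total_interest=$167.32
After 5 (withdraw($50)): balance=$1117.32 total_interest=$167.32
After 6 (deposit($100)): balance=$1217.32 total_interest=$167.32
After 7 (year_end (apply 10% annual interest)): balance=$1339.05 total_interest=$289.05

Answer: 1339.05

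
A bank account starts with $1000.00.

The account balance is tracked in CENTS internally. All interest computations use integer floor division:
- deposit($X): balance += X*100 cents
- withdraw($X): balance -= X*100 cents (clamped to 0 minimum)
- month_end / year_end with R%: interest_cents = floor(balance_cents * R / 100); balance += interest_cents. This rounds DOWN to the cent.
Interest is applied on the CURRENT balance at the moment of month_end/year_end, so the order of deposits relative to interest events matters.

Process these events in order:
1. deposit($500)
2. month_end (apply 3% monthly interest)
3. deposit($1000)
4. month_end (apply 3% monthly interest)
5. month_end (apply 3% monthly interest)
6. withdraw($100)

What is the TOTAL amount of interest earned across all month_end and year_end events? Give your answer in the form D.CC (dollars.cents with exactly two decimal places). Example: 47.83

Answer: 199.99

Derivation:
After 1 (deposit($500)): balance=$1500.00 total_interest=$0.00
After 2 (month_end (apply 3% monthly interest)): balance=$1545.00 total_interest=$45.00
After 3 (deposit($1000)): balance=$2545.00 total_interest=$45.00
After 4 (month_end (apply 3% monthly interest)): balance=$2621.35 total_interest=$121.35
After 5 (month_end (apply 3% monthly interest)): balance=$2699.99 total_interest=$199.99
After 6 (withdraw($100)): balance=$2599.99 total_interest=$199.99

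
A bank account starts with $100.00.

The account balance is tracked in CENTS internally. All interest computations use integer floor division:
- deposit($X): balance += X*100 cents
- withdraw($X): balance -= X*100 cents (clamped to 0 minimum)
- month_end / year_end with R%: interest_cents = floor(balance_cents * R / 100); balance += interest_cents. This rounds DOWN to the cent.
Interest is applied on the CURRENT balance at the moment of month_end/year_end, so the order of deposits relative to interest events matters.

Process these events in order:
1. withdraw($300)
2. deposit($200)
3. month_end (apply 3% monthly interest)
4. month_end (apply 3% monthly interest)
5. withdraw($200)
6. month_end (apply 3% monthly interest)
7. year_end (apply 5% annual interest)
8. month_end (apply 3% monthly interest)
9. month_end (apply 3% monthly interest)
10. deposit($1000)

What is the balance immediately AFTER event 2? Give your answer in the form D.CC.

After 1 (withdraw($300)): balance=$0.00 total_interest=$0.00
After 2 (deposit($200)): balance=$200.00 total_interest=$0.00

Answer: 200.00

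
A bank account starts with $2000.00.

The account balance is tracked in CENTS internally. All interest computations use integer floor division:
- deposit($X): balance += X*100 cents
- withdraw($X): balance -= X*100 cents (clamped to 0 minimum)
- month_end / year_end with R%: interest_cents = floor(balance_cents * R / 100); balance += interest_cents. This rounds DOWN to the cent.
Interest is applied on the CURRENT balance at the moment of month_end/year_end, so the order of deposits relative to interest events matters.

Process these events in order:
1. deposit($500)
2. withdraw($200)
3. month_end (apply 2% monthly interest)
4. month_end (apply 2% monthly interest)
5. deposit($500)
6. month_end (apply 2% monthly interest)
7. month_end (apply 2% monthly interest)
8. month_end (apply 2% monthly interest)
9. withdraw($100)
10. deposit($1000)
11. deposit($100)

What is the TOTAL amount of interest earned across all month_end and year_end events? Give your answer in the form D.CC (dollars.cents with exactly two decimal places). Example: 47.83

Answer: 269.97

Derivation:
After 1 (deposit($500)): balance=$2500.00 total_interest=$0.00
After 2 (withdraw($200)): balance=$2300.00 total_interest=$0.00
After 3 (month_end (apply 2% monthly interest)): balance=$2346.00 total_interest=$46.00
After 4 (month_end (apply 2% monthly interest)): balance=$2392.92 total_interest=$92.92
After 5 (deposit($500)): balance=$2892.92 total_interest=$92.92
After 6 (month_end (apply 2% monthly interest)): balance=$2950.77 total_interest=$150.77
After 7 (month_end (apply 2% monthly interest)): balance=$3009.78 total_interest=$209.78
After 8 (month_end (apply 2% monthly interest)): balance=$3069.97 total_interest=$269.97
After 9 (withdraw($100)): balance=$2969.97 total_interest=$269.97
After 10 (deposit($1000)): balance=$3969.97 total_interest=$269.97
After 11 (deposit($100)): balance=$4069.97 total_interest=$269.97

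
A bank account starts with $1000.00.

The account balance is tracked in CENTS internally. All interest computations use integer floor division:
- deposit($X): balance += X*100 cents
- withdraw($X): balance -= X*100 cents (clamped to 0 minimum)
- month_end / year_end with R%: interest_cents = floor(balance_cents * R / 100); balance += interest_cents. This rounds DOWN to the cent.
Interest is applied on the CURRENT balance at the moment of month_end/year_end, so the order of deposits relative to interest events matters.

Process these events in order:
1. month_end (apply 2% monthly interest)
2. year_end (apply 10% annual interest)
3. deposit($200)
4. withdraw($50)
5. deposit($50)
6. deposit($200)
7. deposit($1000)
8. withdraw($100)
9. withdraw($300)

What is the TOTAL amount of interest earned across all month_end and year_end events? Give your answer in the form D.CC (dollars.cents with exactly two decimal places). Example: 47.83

Answer: 122.00

Derivation:
After 1 (month_end (apply 2% monthly interest)): balance=$1020.00 total_interest=$20.00
After 2 (year_end (apply 10% annual interest)): balance=$1122.00 total_interest=$122.00
After 3 (deposit($200)): balance=$1322.00 total_interest=$122.00
After 4 (withdraw($50)): balance=$1272.00 total_interest=$122.00
After 5 (deposit($50)): balance=$1322.00 total_interest=$122.00
After 6 (deposit($200)): balance=$1522.00 total_interest=$122.00
After 7 (deposit($1000)): balance=$2522.00 total_interest=$122.00
After 8 (withdraw($100)): balance=$2422.00 total_interest=$122.00
After 9 (withdraw($300)): balance=$2122.00 total_interest=$122.00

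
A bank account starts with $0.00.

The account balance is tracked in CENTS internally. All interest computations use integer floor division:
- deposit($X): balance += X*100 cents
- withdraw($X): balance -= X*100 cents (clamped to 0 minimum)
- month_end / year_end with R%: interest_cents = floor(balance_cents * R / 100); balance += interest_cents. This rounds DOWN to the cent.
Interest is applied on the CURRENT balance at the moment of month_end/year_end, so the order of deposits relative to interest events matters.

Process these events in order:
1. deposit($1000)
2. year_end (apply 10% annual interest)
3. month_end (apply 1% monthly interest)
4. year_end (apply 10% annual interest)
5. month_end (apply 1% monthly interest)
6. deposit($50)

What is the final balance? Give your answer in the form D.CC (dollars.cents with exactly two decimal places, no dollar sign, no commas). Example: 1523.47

Answer: 1284.32

Derivation:
After 1 (deposit($1000)): balance=$1000.00 total_interest=$0.00
After 2 (year_end (apply 10% annual interest)): balance=$1100.00 total_interest=$100.00
After 3 (month_end (apply 1% monthly interest)): balance=$1111.00 total_interest=$111.00
After 4 (year_end (apply 10% annual interest)): balance=$1222.10 total_interest=$222.10
After 5 (month_end (apply 1% monthly interest)): balance=$1234.32 total_interest=$234.32
After 6 (deposit($50)): balance=$1284.32 total_interest=$234.32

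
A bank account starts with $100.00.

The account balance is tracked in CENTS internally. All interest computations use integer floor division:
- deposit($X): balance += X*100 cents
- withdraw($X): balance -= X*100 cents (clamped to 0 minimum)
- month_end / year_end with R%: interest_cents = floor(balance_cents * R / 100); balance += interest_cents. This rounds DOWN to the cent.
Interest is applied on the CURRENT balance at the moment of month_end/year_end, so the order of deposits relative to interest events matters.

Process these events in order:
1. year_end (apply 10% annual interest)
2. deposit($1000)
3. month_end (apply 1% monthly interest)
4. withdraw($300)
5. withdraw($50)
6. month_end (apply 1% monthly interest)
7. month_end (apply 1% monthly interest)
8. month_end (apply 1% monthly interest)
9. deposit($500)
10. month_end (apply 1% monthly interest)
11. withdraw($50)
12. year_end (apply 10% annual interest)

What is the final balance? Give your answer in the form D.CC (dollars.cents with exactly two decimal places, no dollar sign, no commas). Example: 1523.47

Answer: 1383.12

Derivation:
After 1 (year_end (apply 10% annual interest)): balance=$110.00 total_interest=$10.00
After 2 (deposit($1000)): balance=$1110.00 total_interest=$10.00
After 3 (month_end (apply 1% monthly interest)): balance=$1121.10 total_interest=$21.10
After 4 (withdraw($300)): balance=$821.10 total_interest=$21.10
After 5 (withdraw($50)): balance=$771.10 total_interest=$21.10
After 6 (month_end (apply 1% monthly interest)): balance=$778.81 total_interest=$28.81
After 7 (month_end (apply 1% monthly interest)): balance=$786.59 total_interest=$36.59
After 8 (month_end (apply 1% monthly interest)): balance=$794.45 total_interest=$44.45
After 9 (deposit($500)): balance=$1294.45 total_interest=$44.45
After 10 (month_end (apply 1% monthly interest)): balance=$1307.39 total_interest=$57.39
After 11 (withdraw($50)): balance=$1257.39 total_interest=$57.39
After 12 (year_end (apply 10% annual interest)): balance=$1383.12 total_interest=$183.12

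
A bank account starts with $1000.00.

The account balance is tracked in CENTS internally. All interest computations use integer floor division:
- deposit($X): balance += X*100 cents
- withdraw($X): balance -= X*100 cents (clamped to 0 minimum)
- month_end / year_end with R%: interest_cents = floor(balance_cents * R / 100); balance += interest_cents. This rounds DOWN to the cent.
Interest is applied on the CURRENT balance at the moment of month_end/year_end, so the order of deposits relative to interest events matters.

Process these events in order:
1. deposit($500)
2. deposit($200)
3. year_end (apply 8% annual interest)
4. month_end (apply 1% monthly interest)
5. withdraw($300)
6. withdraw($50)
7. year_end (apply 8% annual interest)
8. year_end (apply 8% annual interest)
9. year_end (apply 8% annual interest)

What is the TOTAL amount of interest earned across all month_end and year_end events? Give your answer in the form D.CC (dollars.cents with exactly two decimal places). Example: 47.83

After 1 (deposit($500)): balance=$1500.00 total_interest=$0.00
After 2 (deposit($200)): balance=$1700.00 total_interest=$0.00
After 3 (year_end (apply 8% annual interest)): balance=$1836.00 total_interest=$136.00
After 4 (month_end (apply 1% monthly interest)): balance=$1854.36 total_interest=$154.36
After 5 (withdraw($300)): balance=$1554.36 total_interest=$154.36
After 6 (withdraw($50)): balance=$1504.36 total_interest=$154.36
After 7 (year_end (apply 8% annual interest)): balance=$1624.70 total_interest=$274.70
After 8 (year_end (apply 8% annual interest)): balance=$1754.67 total_interest=$404.67
After 9 (year_end (apply 8% annual interest)): balance=$1895.04 total_interest=$545.04

Answer: 545.04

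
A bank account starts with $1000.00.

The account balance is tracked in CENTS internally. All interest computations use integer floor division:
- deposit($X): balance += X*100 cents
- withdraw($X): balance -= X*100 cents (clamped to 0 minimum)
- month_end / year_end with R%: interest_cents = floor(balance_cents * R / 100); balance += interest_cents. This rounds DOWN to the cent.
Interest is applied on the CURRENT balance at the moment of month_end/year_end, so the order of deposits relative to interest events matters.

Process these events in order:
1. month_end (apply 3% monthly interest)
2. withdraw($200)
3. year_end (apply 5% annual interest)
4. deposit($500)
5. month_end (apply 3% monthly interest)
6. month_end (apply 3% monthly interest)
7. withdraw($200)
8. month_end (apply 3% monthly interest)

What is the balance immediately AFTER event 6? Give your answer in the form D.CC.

Answer: 1455.01

Derivation:
After 1 (month_end (apply 3% monthly interest)): balance=$1030.00 total_interest=$30.00
After 2 (withdraw($200)): balance=$830.00 total_interest=$30.00
After 3 (year_end (apply 5% annual interest)): balance=$871.50 total_interest=$71.50
After 4 (deposit($500)): balance=$1371.50 total_interest=$71.50
After 5 (month_end (apply 3% monthly interest)): balance=$1412.64 total_interest=$112.64
After 6 (month_end (apply 3% monthly interest)): balance=$1455.01 total_interest=$155.01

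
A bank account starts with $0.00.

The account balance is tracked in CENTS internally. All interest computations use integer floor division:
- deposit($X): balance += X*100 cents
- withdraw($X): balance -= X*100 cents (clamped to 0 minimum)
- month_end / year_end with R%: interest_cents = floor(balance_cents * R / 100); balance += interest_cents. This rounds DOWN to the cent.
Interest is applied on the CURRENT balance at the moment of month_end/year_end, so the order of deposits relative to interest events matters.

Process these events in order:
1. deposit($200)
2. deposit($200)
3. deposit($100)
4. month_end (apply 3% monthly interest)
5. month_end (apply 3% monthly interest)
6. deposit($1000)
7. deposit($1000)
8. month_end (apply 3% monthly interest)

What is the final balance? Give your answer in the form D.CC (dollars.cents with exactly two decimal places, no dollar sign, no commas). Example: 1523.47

Answer: 2606.36

Derivation:
After 1 (deposit($200)): balance=$200.00 total_interest=$0.00
After 2 (deposit($200)): balance=$400.00 total_interest=$0.00
After 3 (deposit($100)): balance=$500.00 total_interest=$0.00
After 4 (month_end (apply 3% monthly interest)): balance=$515.00 total_interest=$15.00
After 5 (month_end (apply 3% monthly interest)): balance=$530.45 total_interest=$30.45
After 6 (deposit($1000)): balance=$1530.45 total_interest=$30.45
After 7 (deposit($1000)): balance=$2530.45 total_interest=$30.45
After 8 (month_end (apply 3% monthly interest)): balance=$2606.36 total_interest=$106.36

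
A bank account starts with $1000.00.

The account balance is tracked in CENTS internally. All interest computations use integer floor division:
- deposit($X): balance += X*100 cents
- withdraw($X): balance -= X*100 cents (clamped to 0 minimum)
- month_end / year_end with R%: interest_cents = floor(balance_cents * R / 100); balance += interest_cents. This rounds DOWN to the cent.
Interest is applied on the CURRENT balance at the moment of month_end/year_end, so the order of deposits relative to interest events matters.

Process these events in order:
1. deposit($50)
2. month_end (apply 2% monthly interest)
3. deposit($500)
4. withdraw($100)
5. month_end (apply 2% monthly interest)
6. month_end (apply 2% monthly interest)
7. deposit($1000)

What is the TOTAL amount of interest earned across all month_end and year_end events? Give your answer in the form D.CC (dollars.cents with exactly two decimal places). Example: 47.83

Answer: 80.42

Derivation:
After 1 (deposit($50)): balance=$1050.00 total_interest=$0.00
After 2 (month_end (apply 2% monthly interest)): balance=$1071.00 total_interest=$21.00
After 3 (deposit($500)): balance=$1571.00 total_interest=$21.00
After 4 (withdraw($100)): balance=$1471.00 total_interest=$21.00
After 5 (month_end (apply 2% monthly interest)): balance=$1500.42 total_interest=$50.42
After 6 (month_end (apply 2% monthly interest)): balance=$1530.42 total_interest=$80.42
After 7 (deposit($1000)): balance=$2530.42 total_interest=$80.42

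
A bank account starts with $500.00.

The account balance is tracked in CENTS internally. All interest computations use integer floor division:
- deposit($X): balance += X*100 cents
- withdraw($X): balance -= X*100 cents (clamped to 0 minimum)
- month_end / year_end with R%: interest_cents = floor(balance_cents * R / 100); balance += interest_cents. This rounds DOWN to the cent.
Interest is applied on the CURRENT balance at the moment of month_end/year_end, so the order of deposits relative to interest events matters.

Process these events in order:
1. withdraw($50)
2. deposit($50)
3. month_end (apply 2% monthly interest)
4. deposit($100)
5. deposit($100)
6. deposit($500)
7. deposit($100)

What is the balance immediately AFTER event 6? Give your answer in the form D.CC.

After 1 (withdraw($50)): balance=$450.00 total_interest=$0.00
After 2 (deposit($50)): balance=$500.00 total_interest=$0.00
After 3 (month_end (apply 2% monthly interest)): balance=$510.00 total_interest=$10.00
After 4 (deposit($100)): balance=$610.00 total_interest=$10.00
After 5 (deposit($100)): balance=$710.00 total_interest=$10.00
After 6 (deposit($500)): balance=$1210.00 total_interest=$10.00

Answer: 1210.00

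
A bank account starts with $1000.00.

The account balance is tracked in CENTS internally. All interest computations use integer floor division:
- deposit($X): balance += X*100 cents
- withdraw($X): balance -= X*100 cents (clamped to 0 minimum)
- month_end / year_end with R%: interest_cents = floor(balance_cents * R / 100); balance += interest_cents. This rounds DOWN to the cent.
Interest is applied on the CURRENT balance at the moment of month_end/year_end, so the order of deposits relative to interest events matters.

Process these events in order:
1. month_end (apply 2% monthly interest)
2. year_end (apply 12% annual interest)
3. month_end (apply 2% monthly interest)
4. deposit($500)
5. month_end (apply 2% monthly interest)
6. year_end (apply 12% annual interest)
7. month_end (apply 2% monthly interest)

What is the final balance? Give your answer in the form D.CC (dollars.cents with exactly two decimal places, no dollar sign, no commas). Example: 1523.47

After 1 (month_end (apply 2% monthly interest)): balance=$1020.00 total_interest=$20.00
After 2 (year_end (apply 12% annual interest)): balance=$1142.40 total_interest=$142.40
After 3 (month_end (apply 2% monthly interest)): balance=$1165.24 total_interest=$165.24
After 4 (deposit($500)): balance=$1665.24 total_interest=$165.24
After 5 (month_end (apply 2% monthly interest)): balance=$1698.54 total_interest=$198.54
After 6 (year_end (apply 12% annual interest)): balance=$1902.36 total_interest=$402.36
After 7 (month_end (apply 2% monthly interest)): balance=$1940.40 total_interest=$440.40

Answer: 1940.40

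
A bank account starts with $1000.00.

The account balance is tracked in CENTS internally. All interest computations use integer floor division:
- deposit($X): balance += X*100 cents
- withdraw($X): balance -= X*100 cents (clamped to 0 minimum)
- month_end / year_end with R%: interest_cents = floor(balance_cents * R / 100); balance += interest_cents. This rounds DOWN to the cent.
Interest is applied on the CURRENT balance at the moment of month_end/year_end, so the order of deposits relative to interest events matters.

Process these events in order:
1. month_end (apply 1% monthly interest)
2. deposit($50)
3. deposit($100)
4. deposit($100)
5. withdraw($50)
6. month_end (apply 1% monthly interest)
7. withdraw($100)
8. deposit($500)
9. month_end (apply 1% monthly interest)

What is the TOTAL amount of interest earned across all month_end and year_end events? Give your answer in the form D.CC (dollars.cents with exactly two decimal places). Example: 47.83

After 1 (month_end (apply 1% monthly interest)): balance=$1010.00 total_interest=$10.00
After 2 (deposit($50)): balance=$1060.00 total_interest=$10.00
After 3 (deposit($100)): balance=$1160.00 total_interest=$10.00
After 4 (deposit($100)): balance=$1260.00 total_interest=$10.00
After 5 (withdraw($50)): balance=$1210.00 total_interest=$10.00
After 6 (month_end (apply 1% monthly interest)): balance=$1222.10 total_interest=$22.10
After 7 (withdraw($100)): balance=$1122.10 total_interest=$22.10
After 8 (deposit($500)): balance=$1622.10 total_interest=$22.10
After 9 (month_end (apply 1% monthly interest)): balance=$1638.32 total_interest=$38.32

Answer: 38.32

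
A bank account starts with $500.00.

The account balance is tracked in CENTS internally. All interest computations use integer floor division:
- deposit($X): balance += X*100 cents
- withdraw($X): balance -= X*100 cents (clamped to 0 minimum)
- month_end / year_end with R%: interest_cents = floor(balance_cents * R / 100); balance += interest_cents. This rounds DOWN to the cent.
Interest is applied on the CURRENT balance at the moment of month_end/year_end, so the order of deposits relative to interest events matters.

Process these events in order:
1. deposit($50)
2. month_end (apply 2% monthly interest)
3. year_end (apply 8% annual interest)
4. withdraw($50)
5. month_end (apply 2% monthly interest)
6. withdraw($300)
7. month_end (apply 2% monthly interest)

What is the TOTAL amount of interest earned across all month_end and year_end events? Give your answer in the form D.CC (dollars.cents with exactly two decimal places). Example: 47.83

After 1 (deposit($50)): balance=$550.00 total_interest=$0.00
After 2 (month_end (apply 2% monthly interest)): balance=$561.00 total_interest=$11.00
After 3 (year_end (apply 8% annual interest)): balance=$605.88 total_interest=$55.88
After 4 (withdraw($50)): balance=$555.88 total_interest=$55.88
After 5 (month_end (apply 2% monthly interest)): balance=$566.99 total_interest=$66.99
After 6 (withdraw($300)): balance=$266.99 total_interest=$66.99
After 7 (month_end (apply 2% monthly interest)): balance=$272.32 total_interest=$72.32

Answer: 72.32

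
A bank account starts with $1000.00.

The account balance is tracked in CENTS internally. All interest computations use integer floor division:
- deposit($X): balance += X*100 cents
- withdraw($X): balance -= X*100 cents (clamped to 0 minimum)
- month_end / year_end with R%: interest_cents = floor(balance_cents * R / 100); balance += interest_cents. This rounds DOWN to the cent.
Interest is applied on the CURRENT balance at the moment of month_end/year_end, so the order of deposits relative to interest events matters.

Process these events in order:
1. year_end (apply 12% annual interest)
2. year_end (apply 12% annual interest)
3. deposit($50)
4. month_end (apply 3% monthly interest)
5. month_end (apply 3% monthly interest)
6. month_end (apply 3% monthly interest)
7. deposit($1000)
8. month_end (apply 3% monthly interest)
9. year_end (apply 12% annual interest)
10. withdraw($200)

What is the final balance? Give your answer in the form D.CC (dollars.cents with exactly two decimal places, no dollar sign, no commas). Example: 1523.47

Answer: 2597.87

Derivation:
After 1 (year_end (apply 12% annual interest)): balance=$1120.00 total_interest=$120.00
After 2 (year_end (apply 12% annual interest)): balance=$1254.40 total_interest=$254.40
After 3 (deposit($50)): balance=$1304.40 total_interest=$254.40
After 4 (month_end (apply 3% monthly interest)): balance=$1343.53 total_interest=$293.53
After 5 (month_end (apply 3% monthly interest)): balance=$1383.83 total_interest=$333.83
After 6 (month_end (apply 3% monthly interest)): balance=$1425.34 total_interest=$375.34
After 7 (deposit($1000)): balance=$2425.34 total_interest=$375.34
After 8 (month_end (apply 3% monthly interest)): balance=$2498.10 total_interest=$448.10
After 9 (year_end (apply 12% annual interest)): balance=$2797.87 total_interest=$747.87
After 10 (withdraw($200)): balance=$2597.87 total_interest=$747.87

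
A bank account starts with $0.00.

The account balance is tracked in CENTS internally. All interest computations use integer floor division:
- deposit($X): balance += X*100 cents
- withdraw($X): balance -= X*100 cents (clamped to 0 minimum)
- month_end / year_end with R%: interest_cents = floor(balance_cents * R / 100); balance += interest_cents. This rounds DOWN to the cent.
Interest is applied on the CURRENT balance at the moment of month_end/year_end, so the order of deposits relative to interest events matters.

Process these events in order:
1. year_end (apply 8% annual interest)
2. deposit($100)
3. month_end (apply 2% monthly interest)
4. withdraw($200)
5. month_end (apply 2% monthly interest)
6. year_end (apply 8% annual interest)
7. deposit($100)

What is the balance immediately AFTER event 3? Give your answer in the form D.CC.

Answer: 102.00

Derivation:
After 1 (year_end (apply 8% annual interest)): balance=$0.00 total_interest=$0.00
After 2 (deposit($100)): balance=$100.00 total_interest=$0.00
After 3 (month_end (apply 2% monthly interest)): balance=$102.00 total_interest=$2.00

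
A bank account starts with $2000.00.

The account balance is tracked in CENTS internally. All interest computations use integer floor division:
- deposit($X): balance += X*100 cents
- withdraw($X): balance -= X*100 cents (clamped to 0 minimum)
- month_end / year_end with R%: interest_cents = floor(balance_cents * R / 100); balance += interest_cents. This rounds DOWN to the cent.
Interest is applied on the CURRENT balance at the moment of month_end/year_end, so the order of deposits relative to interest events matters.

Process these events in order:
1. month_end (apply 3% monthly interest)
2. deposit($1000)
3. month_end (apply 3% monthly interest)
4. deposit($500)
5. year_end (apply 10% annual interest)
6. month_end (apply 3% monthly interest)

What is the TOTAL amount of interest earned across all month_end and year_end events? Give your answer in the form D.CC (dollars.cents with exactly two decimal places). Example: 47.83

Answer: 637.48

Derivation:
After 1 (month_end (apply 3% monthly interest)): balance=$2060.00 total_interest=$60.00
After 2 (deposit($1000)): balance=$3060.00 total_interest=$60.00
After 3 (month_end (apply 3% monthly interest)): balance=$3151.80 total_interest=$151.80
After 4 (deposit($500)): balance=$3651.80 total_interest=$151.80
After 5 (year_end (apply 10% annual interest)): balance=$4016.98 total_interest=$516.98
After 6 (month_end (apply 3% monthly interest)): balance=$4137.48 total_interest=$637.48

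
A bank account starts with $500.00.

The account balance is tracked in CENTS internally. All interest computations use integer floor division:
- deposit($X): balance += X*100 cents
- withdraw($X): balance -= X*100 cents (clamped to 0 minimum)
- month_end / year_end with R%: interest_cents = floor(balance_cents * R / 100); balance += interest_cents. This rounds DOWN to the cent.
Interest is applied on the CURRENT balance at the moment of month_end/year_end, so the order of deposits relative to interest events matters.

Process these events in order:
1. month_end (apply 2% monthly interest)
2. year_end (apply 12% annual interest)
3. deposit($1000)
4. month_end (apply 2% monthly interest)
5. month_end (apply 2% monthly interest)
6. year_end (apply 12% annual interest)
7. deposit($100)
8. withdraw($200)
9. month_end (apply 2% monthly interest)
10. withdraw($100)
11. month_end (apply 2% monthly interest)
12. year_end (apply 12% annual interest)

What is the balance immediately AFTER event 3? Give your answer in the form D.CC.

Answer: 1571.20

Derivation:
After 1 (month_end (apply 2% monthly interest)): balance=$510.00 total_interest=$10.00
After 2 (year_end (apply 12% annual interest)): balance=$571.20 total_interest=$71.20
After 3 (deposit($1000)): balance=$1571.20 total_interest=$71.20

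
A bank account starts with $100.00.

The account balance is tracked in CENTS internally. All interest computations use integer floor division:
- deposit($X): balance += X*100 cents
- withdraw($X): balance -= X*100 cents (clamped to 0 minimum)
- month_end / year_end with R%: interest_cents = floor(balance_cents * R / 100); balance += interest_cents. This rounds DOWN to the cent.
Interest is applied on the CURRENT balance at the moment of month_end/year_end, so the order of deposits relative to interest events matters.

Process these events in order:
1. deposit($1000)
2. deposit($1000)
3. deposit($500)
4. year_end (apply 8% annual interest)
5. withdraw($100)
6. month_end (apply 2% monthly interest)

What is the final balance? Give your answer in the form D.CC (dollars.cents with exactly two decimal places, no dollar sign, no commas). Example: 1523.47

Answer: 2762.16

Derivation:
After 1 (deposit($1000)): balance=$1100.00 total_interest=$0.00
After 2 (deposit($1000)): balance=$2100.00 total_interest=$0.00
After 3 (deposit($500)): balance=$2600.00 total_interest=$0.00
After 4 (year_end (apply 8% annual interest)): balance=$2808.00 total_interest=$208.00
After 5 (withdraw($100)): balance=$2708.00 total_interest=$208.00
After 6 (month_end (apply 2% monthly interest)): balance=$2762.16 total_interest=$262.16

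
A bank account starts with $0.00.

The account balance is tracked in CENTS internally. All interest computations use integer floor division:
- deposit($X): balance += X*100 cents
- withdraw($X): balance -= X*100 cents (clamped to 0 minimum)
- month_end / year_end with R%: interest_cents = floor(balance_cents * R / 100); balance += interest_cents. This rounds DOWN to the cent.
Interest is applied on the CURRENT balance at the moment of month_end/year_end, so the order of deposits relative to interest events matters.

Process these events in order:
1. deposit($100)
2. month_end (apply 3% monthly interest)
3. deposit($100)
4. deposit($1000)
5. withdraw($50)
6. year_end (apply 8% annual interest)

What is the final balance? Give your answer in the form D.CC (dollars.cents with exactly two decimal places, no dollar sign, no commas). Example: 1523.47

After 1 (deposit($100)): balance=$100.00 total_interest=$0.00
After 2 (month_end (apply 3% monthly interest)): balance=$103.00 total_interest=$3.00
After 3 (deposit($100)): balance=$203.00 total_interest=$3.00
After 4 (deposit($1000)): balance=$1203.00 total_interest=$3.00
After 5 (withdraw($50)): balance=$1153.00 total_interest=$3.00
After 6 (year_end (apply 8% annual interest)): balance=$1245.24 total_interest=$95.24

Answer: 1245.24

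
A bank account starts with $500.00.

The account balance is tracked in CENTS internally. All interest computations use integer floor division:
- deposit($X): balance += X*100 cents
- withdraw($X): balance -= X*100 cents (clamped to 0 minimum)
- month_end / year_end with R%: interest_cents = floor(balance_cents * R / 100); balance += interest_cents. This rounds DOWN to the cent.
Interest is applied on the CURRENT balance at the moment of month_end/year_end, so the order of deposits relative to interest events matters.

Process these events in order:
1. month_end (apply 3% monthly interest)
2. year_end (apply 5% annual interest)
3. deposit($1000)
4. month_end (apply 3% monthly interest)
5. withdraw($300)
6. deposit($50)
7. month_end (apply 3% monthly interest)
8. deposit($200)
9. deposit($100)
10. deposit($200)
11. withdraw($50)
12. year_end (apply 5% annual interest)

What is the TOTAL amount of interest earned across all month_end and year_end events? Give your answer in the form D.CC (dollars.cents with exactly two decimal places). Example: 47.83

Answer: 218.42

Derivation:
After 1 (month_end (apply 3% monthly interest)): balance=$515.00 total_interest=$15.00
After 2 (year_end (apply 5% annual interest)): balance=$540.75 total_interest=$40.75
After 3 (deposit($1000)): balance=$1540.75 total_interest=$40.75
After 4 (month_end (apply 3% monthly interest)): balance=$1586.97 total_interest=$86.97
After 5 (withdraw($300)): balance=$1286.97 total_interest=$86.97
After 6 (deposit($50)): balance=$1336.97 total_interest=$86.97
After 7 (month_end (apply 3% monthly interest)): balance=$1377.07 total_interest=$127.07
After 8 (deposit($200)): balance=$1577.07 total_interest=$127.07
After 9 (deposit($100)): balance=$1677.07 total_interest=$127.07
After 10 (deposit($200)): balance=$1877.07 total_interest=$127.07
After 11 (withdraw($50)): balance=$1827.07 total_interest=$127.07
After 12 (year_end (apply 5% annual interest)): balance=$1918.42 total_interest=$218.42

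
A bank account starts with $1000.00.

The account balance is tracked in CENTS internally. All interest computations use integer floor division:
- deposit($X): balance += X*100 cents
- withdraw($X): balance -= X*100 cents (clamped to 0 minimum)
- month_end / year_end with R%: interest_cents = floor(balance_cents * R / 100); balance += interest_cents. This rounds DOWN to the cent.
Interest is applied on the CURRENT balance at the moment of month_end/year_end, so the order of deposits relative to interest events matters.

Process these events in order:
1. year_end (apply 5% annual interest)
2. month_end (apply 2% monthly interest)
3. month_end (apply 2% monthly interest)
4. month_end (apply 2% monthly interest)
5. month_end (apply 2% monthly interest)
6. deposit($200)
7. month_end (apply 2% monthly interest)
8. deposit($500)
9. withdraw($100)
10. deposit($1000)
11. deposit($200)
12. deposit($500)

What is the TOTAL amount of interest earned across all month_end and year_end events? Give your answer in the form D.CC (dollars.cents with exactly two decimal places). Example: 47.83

Answer: 163.27

Derivation:
After 1 (year_end (apply 5% annual interest)): balance=$1050.00 total_interest=$50.00
After 2 (month_end (apply 2% monthly interest)): balance=$1071.00 total_interest=$71.00
After 3 (month_end (apply 2% monthly interest)): balance=$1092.42 total_interest=$92.42
After 4 (month_end (apply 2% monthly interest)): balance=$1114.26 total_interest=$114.26
After 5 (month_end (apply 2% monthly interest)): balance=$1136.54 total_interest=$136.54
After 6 (deposit($200)): balance=$1336.54 total_interest=$136.54
After 7 (month_end (apply 2% monthly interest)): balance=$1363.27 total_interest=$163.27
After 8 (deposit($500)): balance=$1863.27 total_interest=$163.27
After 9 (withdraw($100)): balance=$1763.27 total_interest=$163.27
After 10 (deposit($1000)): balance=$2763.27 total_interest=$163.27
After 11 (deposit($200)): balance=$2963.27 total_interest=$163.27
After 12 (deposit($500)): balance=$3463.27 total_interest=$163.27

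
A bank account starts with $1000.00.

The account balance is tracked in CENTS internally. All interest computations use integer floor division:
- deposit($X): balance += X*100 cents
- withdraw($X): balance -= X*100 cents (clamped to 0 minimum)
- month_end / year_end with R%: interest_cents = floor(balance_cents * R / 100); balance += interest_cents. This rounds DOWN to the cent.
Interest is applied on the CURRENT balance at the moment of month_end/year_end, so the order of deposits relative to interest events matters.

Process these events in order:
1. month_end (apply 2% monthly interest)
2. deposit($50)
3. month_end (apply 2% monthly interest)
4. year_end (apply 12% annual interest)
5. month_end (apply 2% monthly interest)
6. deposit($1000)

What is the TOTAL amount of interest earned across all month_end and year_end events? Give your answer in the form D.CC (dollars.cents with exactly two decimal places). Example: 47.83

Answer: 196.80

Derivation:
After 1 (month_end (apply 2% monthly interest)): balance=$1020.00 total_interest=$20.00
After 2 (deposit($50)): balance=$1070.00 total_interest=$20.00
After 3 (month_end (apply 2% monthly interest)): balance=$1091.40 total_interest=$41.40
After 4 (year_end (apply 12% annual interest)): balance=$1222.36 total_interest=$172.36
After 5 (month_end (apply 2% monthly interest)): balance=$1246.80 total_interest=$196.80
After 6 (deposit($1000)): balance=$2246.80 total_interest=$196.80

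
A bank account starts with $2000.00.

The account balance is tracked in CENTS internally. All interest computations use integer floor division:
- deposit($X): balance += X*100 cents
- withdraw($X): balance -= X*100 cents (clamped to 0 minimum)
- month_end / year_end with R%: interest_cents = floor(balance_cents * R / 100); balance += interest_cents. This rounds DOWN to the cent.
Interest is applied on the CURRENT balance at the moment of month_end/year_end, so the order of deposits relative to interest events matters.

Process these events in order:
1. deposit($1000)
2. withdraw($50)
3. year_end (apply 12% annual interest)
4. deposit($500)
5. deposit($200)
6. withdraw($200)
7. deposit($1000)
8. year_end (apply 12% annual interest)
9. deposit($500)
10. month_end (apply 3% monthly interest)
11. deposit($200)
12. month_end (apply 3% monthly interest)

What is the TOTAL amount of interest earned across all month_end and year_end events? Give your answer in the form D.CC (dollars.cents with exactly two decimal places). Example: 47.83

After 1 (deposit($1000)): balance=$3000.00 total_interest=$0.00
After 2 (withdraw($50)): balance=$2950.00 total_interest=$0.00
After 3 (year_end (apply 12% annual interest)): balance=$3304.00 total_interest=$354.00
After 4 (deposit($500)): balance=$3804.00 total_interest=$354.00
After 5 (deposit($200)): balance=$4004.00 total_interest=$354.00
After 6 (withdraw($200)): balance=$3804.00 total_interest=$354.00
After 7 (deposit($1000)): balance=$4804.00 total_interest=$354.00
After 8 (year_end (apply 12% annual interest)): balance=$5380.48 total_interest=$930.48
After 9 (deposit($500)): balance=$5880.48 total_interest=$930.48
After 10 (month_end (apply 3% monthly interest)): balance=$6056.89 total_interest=$1106.89
After 11 (deposit($200)): balance=$6256.89 total_interest=$1106.89
After 12 (month_end (apply 3% monthly interest)): balance=$6444.59 total_interest=$1294.59

Answer: 1294.59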